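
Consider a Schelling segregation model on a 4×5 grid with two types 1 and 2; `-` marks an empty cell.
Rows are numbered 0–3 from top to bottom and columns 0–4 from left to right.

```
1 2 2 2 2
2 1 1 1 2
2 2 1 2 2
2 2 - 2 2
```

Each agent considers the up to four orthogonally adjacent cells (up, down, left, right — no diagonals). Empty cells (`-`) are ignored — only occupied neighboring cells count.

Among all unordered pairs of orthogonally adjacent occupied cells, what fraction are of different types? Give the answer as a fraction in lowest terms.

Scan each occupied cell's neighbors to the right and below so each pair is counted once.
Row 0: 1(0,0)–2(0,1)≠ 1(0,0)–2(1,0)≠ 2(0,1)–2(0,2)= 2(0,1)–1(1,1)≠ 2(0,2)–2(0,3)= 2(0,2)–1(1,2)≠ 2(0,3)–2(0,4)= 2(0,3)–1(1,3)≠ 2(0,4)–2(1,4)=  → 5/9 unlike.
Row 1: 2(1,0)–1(1,1)≠ 2(1,0)–2(2,0)= 1(1,1)–1(1,2)= 1(1,1)–2(2,1)≠ 1(1,2)–1(1,3)= 1(1,2)–1(2,2)= 1(1,3)–2(1,4)≠ 1(1,3)–2(2,3)≠ 2(1,4)–2(2,4)=  → 4/9 unlike.
Row 2: 2(2,0)–2(2,1)= 2(2,0)–2(3,0)= 2(2,1)–1(2,2)≠ 2(2,1)–2(3,1)= 1(2,2)–2(2,3)≠ 2(2,3)–2(2,4)= 2(2,3)–2(3,3)= 2(2,4)–2(3,4)=  → 2/8 unlike.
Row 3: 2(3,0)–2(3,1)= 2(3,3)–2(3,4)=  → 0/2 unlike.
Total adjacent occupied pairs: 28; unlike-type pairs: 11.
11/28 is already in lowest terms.

11/28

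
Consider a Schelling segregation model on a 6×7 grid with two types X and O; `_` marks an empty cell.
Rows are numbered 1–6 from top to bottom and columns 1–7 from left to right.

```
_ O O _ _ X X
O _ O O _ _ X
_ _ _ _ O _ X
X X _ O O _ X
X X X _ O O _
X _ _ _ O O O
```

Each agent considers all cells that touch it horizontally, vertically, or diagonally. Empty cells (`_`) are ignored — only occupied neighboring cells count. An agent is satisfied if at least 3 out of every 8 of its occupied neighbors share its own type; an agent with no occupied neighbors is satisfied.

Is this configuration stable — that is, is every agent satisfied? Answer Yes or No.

Row 1: (1,2)O 3/3 ✓ · (1,3)O 3/3 ✓ · (1,6)X 2/2 ✓ · (1,7)X 2/2 ✓
Row 2: (2,1)O 1/1 ✓ · (2,3)O 3/3 ✓ · (2,4)O 3/3 ✓ · (2,7)X 3/3 ✓
Row 3: (3,5)O 3/3 ✓ · (3,7)X 2/2 ✓
Row 4: (4,1)X 3/3 ✓ · (4,2)X 4/4 ✓ · (4,4)O 3/4 ✓ · (4,5)O 4/4 ✓ · (4,7)X 1/2 ✓
Row 5: (5,1)X 4/4 ✓ · (5,2)X 5/5 ✓ · (5,3)X 2/3 ✓ · (5,5)O 5/5 ✓ · (5,6)O 5/6 ✓
Row 6: (6,1)X 2/2 ✓ · (6,5)O 3/3 ✓ · (6,6)O 4/4 ✓ · (6,7)O 2/2 ✓
All meet the threshold, so the configuration is stable.

Yes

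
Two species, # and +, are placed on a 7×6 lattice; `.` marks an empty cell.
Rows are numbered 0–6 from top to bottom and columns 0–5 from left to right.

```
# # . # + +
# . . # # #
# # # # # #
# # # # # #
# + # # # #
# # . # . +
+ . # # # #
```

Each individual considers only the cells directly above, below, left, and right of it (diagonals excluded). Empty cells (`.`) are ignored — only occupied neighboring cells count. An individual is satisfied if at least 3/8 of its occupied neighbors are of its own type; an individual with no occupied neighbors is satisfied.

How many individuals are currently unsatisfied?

4

Row 0: (0,0)# 2/2 ✓ · (0,1)# 1/1 ✓ · (0,3)# 1/2 ✓ · (0,4)+ 1/3 ✗ · (0,5)+ 1/2 ✓
Row 1: (1,0)# 2/2 ✓ · (1,3)# 3/3 ✓ · (1,4)# 3/4 ✓ · (1,5)# 2/3 ✓
Row 2: (2,0)# 3/3 ✓ · (2,1)# 3/3 ✓ · (2,2)# 3/3 ✓ · (2,3)# 4/4 ✓ · (2,4)# 4/4 ✓ · (2,5)# 3/3 ✓
Row 3: (3,0)# 3/3 ✓ · (3,1)# 3/4 ✓ · (3,2)# 4/4 ✓ · (3,3)# 4/4 ✓ · (3,4)# 4/4 ✓ · (3,5)# 3/3 ✓
Row 4: (4,0)# 2/3 ✓ · (4,1)+ 0/4 ✗ · (4,2)# 2/3 ✓ · (4,3)# 4/4 ✓ · (4,4)# 3/3 ✓ · (4,5)# 2/3 ✓
Row 5: (5,0)# 2/3 ✓ · (5,1)# 1/2 ✓ · (5,3)# 2/2 ✓ · (5,5)+ 0/2 ✗
Row 6: (6,0)+ 0/1 ✗ · (6,2)# 1/1 ✓ · (6,3)# 3/3 ✓ · (6,4)# 2/2 ✓ · (6,5)# 1/2 ✓
Unsatisfied: (0,4), (4,1), (5,5), (6,0) — 4 in total.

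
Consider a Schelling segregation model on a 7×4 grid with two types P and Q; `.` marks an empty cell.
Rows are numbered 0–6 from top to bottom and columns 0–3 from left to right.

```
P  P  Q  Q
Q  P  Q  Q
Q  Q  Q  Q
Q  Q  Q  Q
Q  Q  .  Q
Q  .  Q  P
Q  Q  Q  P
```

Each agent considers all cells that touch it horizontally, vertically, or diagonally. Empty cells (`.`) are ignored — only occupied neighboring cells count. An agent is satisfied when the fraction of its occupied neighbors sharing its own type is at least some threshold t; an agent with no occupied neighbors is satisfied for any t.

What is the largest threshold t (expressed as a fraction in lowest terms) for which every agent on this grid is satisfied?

Row 0: (0,0)P 2/3 · (0,1)P 2/5 · (0,2)Q 3/5 · (0,3)Q 3/3
Row 1: (1,0)Q 2/5 · (1,1)P 2/8 · (1,2)Q 6/8 · (1,3)Q 5/5
Row 2: (2,0)Q 4/5 · (2,1)Q 7/8 · (2,2)Q 7/8 · (2,3)Q 5/5
Row 3: (3,0)Q 5/5 · (3,1)Q 7/7 · (3,2)Q 7/7 · (3,3)Q 4/4
Row 4: (4,0)Q 4/4 · (4,1)Q 6/6 · (4,3)Q 3/4
Row 5: (5,0)Q 4/4 · (5,2)Q 4/6 · (5,3)P 1/4
Row 6: (6,0)Q 2/2 · (6,1)Q 4/4 · (6,2)Q 2/4 · (6,3)P 1/3
The smallest same-type fraction is 2/8 at (1,1), which reduces to 1/4. Any threshold above that leaves this agent unsatisfied.

1/4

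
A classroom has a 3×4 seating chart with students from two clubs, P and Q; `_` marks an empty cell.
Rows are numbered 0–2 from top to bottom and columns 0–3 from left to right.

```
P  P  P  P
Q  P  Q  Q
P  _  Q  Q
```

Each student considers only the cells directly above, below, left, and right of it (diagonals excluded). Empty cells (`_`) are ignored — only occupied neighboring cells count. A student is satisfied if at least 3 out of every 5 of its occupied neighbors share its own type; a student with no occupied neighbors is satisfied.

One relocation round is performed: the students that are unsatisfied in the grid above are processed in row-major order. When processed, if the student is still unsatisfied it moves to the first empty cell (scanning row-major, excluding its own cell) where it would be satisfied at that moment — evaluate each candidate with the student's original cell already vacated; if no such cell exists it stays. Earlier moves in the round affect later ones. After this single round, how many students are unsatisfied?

Initially unsatisfied (in order): (0,0), (0,3), (1,0), (1,1), (1,2), (2,0).
  (0,0) → (2,1).
  (0,3): no empty cell satisfies it; stays.
  (1,0): no empty cell satisfies it; stays.
  (1,1): no empty cell satisfies it; stays.
  (1,2): no empty cell satisfies it; stays.
  (2,0): no empty cell satisfies it; stays.
Resulting grid:
_ P P P
Q P Q Q
P P Q Q
Unsatisfied now: (0,3), (1,0), (1,1), (1,2), (2,0).

5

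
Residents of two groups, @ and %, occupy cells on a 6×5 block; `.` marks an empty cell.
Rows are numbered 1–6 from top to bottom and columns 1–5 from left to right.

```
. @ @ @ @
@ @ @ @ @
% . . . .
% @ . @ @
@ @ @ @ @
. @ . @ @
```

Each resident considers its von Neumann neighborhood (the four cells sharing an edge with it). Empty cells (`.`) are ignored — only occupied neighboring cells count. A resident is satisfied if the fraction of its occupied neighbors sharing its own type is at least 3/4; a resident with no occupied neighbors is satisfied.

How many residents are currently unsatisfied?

(1,2)@ 2/2 ✓
(1,3)@ 3/3 ✓
(1,4)@ 3/3 ✓
(1,5)@ 2/2 ✓
(2,1)@ 1/2 ✗
(2,2)@ 3/3 ✓
(2,3)@ 3/3 ✓
(2,4)@ 3/3 ✓
(2,5)@ 2/2 ✓
(3,1)% 1/2 ✗
(4,1)% 1/3 ✗
(4,2)@ 1/2 ✗
(4,4)@ 2/2 ✓
(4,5)@ 2/2 ✓
(5,1)@ 1/2 ✗
(5,2)@ 4/4 ✓
(5,3)@ 2/2 ✓
(5,4)@ 4/4 ✓
(5,5)@ 3/3 ✓
(6,2)@ 1/1 ✓
(6,4)@ 2/2 ✓
(6,5)@ 2/2 ✓
Unsatisfied: (2,1), (3,1), (4,1), (4,2), (5,1) — 5 in total.

5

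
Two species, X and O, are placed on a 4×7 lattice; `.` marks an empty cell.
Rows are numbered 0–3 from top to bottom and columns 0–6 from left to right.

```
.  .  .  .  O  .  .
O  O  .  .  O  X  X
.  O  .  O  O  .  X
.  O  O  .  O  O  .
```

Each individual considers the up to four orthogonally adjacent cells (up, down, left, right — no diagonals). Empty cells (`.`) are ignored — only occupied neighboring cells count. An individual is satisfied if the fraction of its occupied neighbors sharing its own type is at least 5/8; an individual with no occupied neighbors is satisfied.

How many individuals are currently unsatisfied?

Row 0: (0,4)O 1/1 satisfied
Row 1: (1,0)O 1/1 satisfied · (1,1)O 2/2 satisfied · (1,4)O 2/3 satisfied · (1,5)X 1/2 not · (1,6)X 2/2 satisfied
Row 2: (2,1)O 2/2 satisfied · (2,3)O 1/1 satisfied · (2,4)O 3/3 satisfied · (2,6)X 1/1 satisfied
Row 3: (3,1)O 2/2 satisfied · (3,2)O 1/1 satisfied · (3,4)O 2/2 satisfied · (3,5)O 1/1 satisfied
Unsatisfied: (1,5) — 1 in total.

1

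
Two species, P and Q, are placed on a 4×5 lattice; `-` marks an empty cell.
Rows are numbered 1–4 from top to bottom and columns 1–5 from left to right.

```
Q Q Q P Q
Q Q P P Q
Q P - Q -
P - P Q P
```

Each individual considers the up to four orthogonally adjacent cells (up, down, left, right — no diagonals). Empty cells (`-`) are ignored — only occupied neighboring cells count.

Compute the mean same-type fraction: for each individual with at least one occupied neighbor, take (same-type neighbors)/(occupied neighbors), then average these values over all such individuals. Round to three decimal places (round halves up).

Row 1: (1,1)Q 2/2 · (1,2)Q 3/3 · (1,3)Q 1/3 · (1,4)P 1/3 · (1,5)Q 1/2
Row 2: (2,1)Q 3/3 · (2,2)Q 2/4 · (2,3)P 1/3 · (2,4)P 2/4 · (2,5)Q 1/2
Row 3: (3,1)Q 1/3 · (3,2)P 0/2 · (3,4)Q 1/2
Row 4: (4,1)P 0/1 · (4,3)P 0/1 · (4,4)Q 1/3 · (4,5)P 0/1
Sum over 17 individuals: 2/2 + 3/3 + 1/3 + 1/3 + 1/2 + 3/3 + 2/4 + 1/3 + 2/4 + 1/2 + 1/3 + 0/2 + 1/2 + 0/1 + 0/1 + 1/3 + 0/1 = 43/6; mean = 43/6 ÷ 17 = 43/102 = 0.421568… → 0.422.

0.422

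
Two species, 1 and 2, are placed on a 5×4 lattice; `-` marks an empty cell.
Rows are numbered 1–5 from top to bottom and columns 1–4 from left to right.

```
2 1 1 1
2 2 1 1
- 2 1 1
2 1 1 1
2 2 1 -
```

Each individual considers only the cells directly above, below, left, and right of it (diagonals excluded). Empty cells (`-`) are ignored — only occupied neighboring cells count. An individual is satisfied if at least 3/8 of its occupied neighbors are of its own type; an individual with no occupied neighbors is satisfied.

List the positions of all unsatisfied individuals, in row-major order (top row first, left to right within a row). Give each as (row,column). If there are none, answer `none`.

Row 1: (1,1)2 1/2 satisfied · (1,2)1 1/3 not · (1,3)1 3/3 satisfied · (1,4)1 2/2 satisfied
Row 2: (2,1)2 2/2 satisfied · (2,2)2 2/4 satisfied · (2,3)1 3/4 satisfied · (2,4)1 3/3 satisfied
Row 3: (3,2)2 1/3 not · (3,3)1 3/4 satisfied · (3,4)1 3/3 satisfied
Row 4: (4,1)2 1/2 satisfied · (4,2)1 1/4 not · (4,3)1 4/4 satisfied · (4,4)1 2/2 satisfied
Row 5: (5,1)2 2/2 satisfied · (5,2)2 1/3 not · (5,3)1 1/2 satisfied

(1,2), (3,2), (4,2), (5,2)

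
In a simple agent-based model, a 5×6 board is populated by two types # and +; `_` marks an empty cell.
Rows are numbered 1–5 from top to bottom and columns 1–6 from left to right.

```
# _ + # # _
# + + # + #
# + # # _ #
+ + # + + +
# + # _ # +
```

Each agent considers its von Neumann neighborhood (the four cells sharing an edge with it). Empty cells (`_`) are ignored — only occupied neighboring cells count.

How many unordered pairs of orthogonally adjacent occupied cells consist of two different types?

Scan each occupied cell's neighbors to the right and below so each pair is counted once.
From row 1: 2 unlike of 6 pairs (running 2/6).
From row 2: 5 unlike of 10 pairs (running 7/16).
From row 3: 5 unlike of 8 pairs (running 12/24).
From row 4: 4 unlike of 10 pairs (running 16/34).
From row 5: 3 unlike of 3 pairs (running 19/37).
Total adjacent occupied pairs: 37; unlike-type pairs: 19.

19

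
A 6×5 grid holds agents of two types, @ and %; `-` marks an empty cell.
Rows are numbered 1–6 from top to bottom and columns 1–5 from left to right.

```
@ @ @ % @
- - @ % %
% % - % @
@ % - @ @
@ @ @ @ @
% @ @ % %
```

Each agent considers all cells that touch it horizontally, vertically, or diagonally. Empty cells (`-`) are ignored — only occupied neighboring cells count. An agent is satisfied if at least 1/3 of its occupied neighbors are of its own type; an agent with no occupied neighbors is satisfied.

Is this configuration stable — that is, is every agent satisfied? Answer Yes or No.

Row 1: (1,1)@ 1/1 ok · (1,2)@ 3/3 ok · (1,3)@ 2/4 ok · (1,4)% 2/5 ok · (1,5)@ 0/3 unhappy
Row 2: (2,3)@ 2/6 ok · (2,4)% 3/7 ok · (2,5)% 3/5 ok
Row 3: (3,1)% 2/3 ok · (3,2)% 2/4 ok · (3,4)% 2/6 ok · (3,5)@ 2/5 ok
Row 4: (4,1)@ 2/5 ok · (4,2)% 2/6 ok · (4,4)@ 5/6 ok · (4,5)@ 4/5 ok
Row 5: (5,1)@ 3/5 ok · (5,2)@ 5/7 ok · (5,3)@ 5/7 ok · (5,4)@ 5/7 ok · (5,5)@ 3/5 ok
Row 6: (6,1)% 0/3 unhappy · (6,2)@ 4/5 ok · (6,3)@ 4/5 ok · (6,4)% 1/5 unhappy · (6,5)% 1/3 ok
For instance (1,5) has only 0/3 same-type neighbors, below 1/3.

No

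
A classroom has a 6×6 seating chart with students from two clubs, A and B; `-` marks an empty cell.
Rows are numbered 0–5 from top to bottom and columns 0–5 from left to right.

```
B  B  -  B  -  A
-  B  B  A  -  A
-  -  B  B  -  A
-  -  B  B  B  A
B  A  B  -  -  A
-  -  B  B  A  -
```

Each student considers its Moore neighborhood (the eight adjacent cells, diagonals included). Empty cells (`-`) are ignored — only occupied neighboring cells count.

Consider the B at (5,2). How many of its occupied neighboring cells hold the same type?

2

Occupied neighbors of (5,2): (4,1)=A, (4,2)=B, (5,3)=B.
Same type (B): 2 of 3.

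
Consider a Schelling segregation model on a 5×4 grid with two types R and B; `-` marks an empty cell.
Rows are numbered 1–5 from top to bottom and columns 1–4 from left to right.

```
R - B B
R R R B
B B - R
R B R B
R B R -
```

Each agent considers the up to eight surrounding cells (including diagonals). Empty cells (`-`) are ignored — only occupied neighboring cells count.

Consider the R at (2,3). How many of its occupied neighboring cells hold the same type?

Occupied neighbors of (2,3): (1,3)=B, (1,4)=B, (2,2)=R, (2,4)=B, (3,2)=B, (3,4)=R.
Same type (R): 2 of 6.

2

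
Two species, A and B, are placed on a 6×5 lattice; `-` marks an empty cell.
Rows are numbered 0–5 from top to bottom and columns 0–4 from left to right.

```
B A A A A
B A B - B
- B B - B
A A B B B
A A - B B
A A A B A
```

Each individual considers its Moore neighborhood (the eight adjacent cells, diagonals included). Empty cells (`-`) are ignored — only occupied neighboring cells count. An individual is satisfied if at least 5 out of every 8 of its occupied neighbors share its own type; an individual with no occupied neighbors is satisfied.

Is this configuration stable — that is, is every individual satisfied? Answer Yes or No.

(0,0)B 1/3 unhappy
(0,1)A 2/5 unhappy
(0,2)A 3/4 ok
(0,3)A 2/4 unhappy
(0,4)A 1/2 unhappy
(1,0)B 2/4 unhappy
(1,1)A 2/7 unhappy
(1,2)B 2/6 unhappy
(1,4)B 1/3 unhappy
(2,1)B 4/7 unhappy
(2,2)B 4/6 ok
(2,4)B 3/3 ok
(3,0)A 3/4 ok
(3,1)A 3/6 unhappy
(3,2)B 4/6 ok
(3,3)B 6/6 ok
(3,4)B 4/4 ok
(4,0)A 5/5 ok
(4,1)A 6/7 ok
(4,3)B 5/7 ok
(4,4)B 4/5 ok
(5,0)A 3/3 ok
(5,1)A 4/4 ok
(5,2)A 2/4 unhappy
(5,3)B 2/4 unhappy
(5,4)A 0/3 unhappy
For instance (0,0) has only 1/3 same-type neighbors, below 5/8.

No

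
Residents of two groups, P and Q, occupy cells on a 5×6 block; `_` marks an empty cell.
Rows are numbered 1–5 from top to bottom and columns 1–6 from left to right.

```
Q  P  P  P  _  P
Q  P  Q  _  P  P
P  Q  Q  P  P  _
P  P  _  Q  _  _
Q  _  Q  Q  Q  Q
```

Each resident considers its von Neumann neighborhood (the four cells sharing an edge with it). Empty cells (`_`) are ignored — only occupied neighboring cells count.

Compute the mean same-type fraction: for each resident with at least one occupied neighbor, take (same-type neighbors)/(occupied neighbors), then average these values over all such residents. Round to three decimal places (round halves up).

Row 1: (1,1)Q 1/2 · (1,2)P 2/3 · (1,3)P 2/3 · (1,4)P 1/1 · (1,6)P 1/1
Row 2: (2,1)Q 1/3 · (2,2)P 1/4 · (2,3)Q 1/3 · (2,5)P 2/2 · (2,6)P 2/2
Row 3: (3,1)P 1/3 · (3,2)Q 1/4 · (3,3)Q 2/3 · (3,4)P 1/3 · (3,5)P 2/2
Row 4: (4,1)P 2/3 · (4,2)P 1/2 · (4,4)Q 1/2
Row 5: (5,1)Q 0/1 · (5,3)Q 1/1 · (5,4)Q 3/3 · (5,5)Q 2/2 · (5,6)Q 1/1
Sum over 23 residents: 1/2 + 2/3 + 2/3 + 1/1 + 1/1 + 1/3 + 1/4 + 1/3 + 2/2 + 2/2 + 1/3 + 1/4 + 2/3 + 1/3 + 2/2 + 2/3 + 1/2 + 1/2 + 0/1 + 1/1 + 3/3 + 2/2 + 1/1 = 15; mean = 15 ÷ 23 = 15/23 = 0.652173… → 0.652.

0.652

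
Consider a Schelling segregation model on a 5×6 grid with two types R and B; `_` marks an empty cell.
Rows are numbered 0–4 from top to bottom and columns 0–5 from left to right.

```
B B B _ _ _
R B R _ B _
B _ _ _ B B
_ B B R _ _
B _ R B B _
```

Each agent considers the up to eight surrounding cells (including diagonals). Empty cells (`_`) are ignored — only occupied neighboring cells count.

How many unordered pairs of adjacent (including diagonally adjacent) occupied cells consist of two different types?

Scan each occupied cell's neighbors to the right and below (and the two forward diagonals) so each pair is counted once.
Row 0: B(0,0)–B(0,1)= B(0,0)–R(1,0)≠ B(0,0)–B(1,1)= B(0,1)–B(0,2)= B(0,1)–B(1,1)= B(0,1)–R(1,2)≠ B(0,1)–R(1,0)≠ B(0,2)–R(1,2)≠ B(0,2)–B(1,1)=  → 4/9 unlike.
Row 1: R(1,0)–B(1,1)≠ R(1,0)–B(2,0)≠ B(1,1)–R(1,2)≠ B(1,1)–B(2,0)= B(1,4)–B(2,4)= B(1,4)–B(2,5)=  → 3/6 unlike.
Row 2: B(2,0)–B(3,1)= B(2,4)–B(2,5)= B(2,4)–R(3,3)≠  → 1/3 unlike.
Row 3: B(3,1)–B(3,2)= B(3,1)–R(4,2)≠ B(3,1)–B(4,0)= B(3,2)–R(3,3)≠ B(3,2)–R(4,2)≠ B(3,2)–B(4,3)= R(3,3)–B(4,3)≠ R(3,3)–B(4,4)≠ R(3,3)–R(4,2)=  → 5/9 unlike.
Row 4: R(4,2)–B(4,3)≠ B(4,3)–B(4,4)=  → 1/2 unlike.
Total adjacent occupied pairs: 29; unlike-type pairs: 14.

14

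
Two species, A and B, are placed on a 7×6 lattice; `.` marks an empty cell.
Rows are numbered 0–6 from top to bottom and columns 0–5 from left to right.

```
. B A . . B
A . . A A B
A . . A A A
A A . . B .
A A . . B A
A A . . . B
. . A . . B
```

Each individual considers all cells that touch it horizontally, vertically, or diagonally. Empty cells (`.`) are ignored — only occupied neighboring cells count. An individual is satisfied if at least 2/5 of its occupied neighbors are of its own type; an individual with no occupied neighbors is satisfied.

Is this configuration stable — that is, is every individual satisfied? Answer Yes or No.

(0,1)B 0/2 not
(0,2)A 1/2 satisfied
(0,5)B 1/2 satisfied
(1,0)A 1/2 satisfied
(1,3)A 4/4 satisfied
(1,4)A 4/6 satisfied
(1,5)B 1/4 not
(2,0)A 3/3 satisfied
(2,3)A 3/4 satisfied
(2,4)A 4/6 satisfied
(2,5)A 2/4 satisfied
(3,0)A 4/4 satisfied
(3,1)A 4/4 satisfied
(3,4)B 1/5 not
(4,0)A 5/5 satisfied
(4,1)A 5/5 satisfied
(4,4)B 2/3 satisfied
(4,5)A 0/3 not
(5,0)A 3/3 satisfied
(5,1)A 4/4 satisfied
(5,5)B 2/3 satisfied
(6,2)A 1/1 satisfied
(6,5)B 1/1 satisfied
For instance (0,1) has only 0/2 same-type neighbors, below 2/5.

No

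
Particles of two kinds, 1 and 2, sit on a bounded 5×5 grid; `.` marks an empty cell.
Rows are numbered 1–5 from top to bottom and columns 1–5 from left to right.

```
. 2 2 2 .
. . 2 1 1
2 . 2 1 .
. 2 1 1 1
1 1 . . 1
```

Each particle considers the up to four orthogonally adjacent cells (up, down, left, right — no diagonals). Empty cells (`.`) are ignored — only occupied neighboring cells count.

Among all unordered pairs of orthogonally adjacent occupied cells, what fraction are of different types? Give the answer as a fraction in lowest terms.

Scan each occupied cell's neighbors to the right and below so each pair is counted once.
Row 1: 2(1,2)–2(1,3)= 2(1,3)–2(1,4)= 2(1,3)–2(2,3)= 2(1,4)–1(2,4)≠  → 1/4 unlike.
Row 2: 2(2,3)–1(2,4)≠ 2(2,3)–2(3,3)= 1(2,4)–1(2,5)= 1(2,4)–1(3,4)=  → 1/4 unlike.
Row 3: 2(3,3)–1(3,4)≠ 2(3,3)–1(4,3)≠ 1(3,4)–1(4,4)=  → 2/3 unlike.
Row 4: 2(4,2)–1(4,3)≠ 2(4,2)–1(5,2)≠ 1(4,3)–1(4,4)= 1(4,4)–1(4,5)= 1(4,5)–1(5,5)=  → 2/5 unlike.
Row 5: 1(5,1)–1(5,2)=  → 0/1 unlike.
Total adjacent occupied pairs: 17; unlike-type pairs: 6.
6/17 is already in lowest terms.

6/17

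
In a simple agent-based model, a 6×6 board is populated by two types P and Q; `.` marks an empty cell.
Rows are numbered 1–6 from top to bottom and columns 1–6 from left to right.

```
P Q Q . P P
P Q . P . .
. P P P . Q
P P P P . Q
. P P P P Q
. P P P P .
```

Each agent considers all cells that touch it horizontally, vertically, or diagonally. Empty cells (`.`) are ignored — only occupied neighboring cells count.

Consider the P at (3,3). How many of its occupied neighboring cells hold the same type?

6

Occupied neighbors of (3,3): (2,2)=Q, (2,4)=P, (3,2)=P, (3,4)=P, (4,2)=P, (4,3)=P, (4,4)=P.
Same type (P): 6 of 7.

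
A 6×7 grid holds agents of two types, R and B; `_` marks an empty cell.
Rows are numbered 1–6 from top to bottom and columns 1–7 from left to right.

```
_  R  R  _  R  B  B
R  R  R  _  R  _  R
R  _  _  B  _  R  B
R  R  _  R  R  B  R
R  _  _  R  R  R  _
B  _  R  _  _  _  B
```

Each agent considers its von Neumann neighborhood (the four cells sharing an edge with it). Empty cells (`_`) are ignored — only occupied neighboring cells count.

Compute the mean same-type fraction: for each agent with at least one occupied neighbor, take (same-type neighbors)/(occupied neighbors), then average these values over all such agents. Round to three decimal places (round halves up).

0.593

(1,2)R 2/2
(1,3)R 2/2
(1,5)R 1/2
(1,6)B 1/2
(1,7)B 1/2
(2,1)R 2/2
(2,2)R 3/3
(2,3)R 2/2
(2,5)R 1/1
(2,7)R 0/2
(3,1)R 2/2
(3,4)B 0/1
(3,6)R 0/2
(3,7)B 0/3
(4,1)R 3/3
(4,2)R 1/1
(4,4)R 2/3
(4,5)R 2/3
(4,6)B 0/4
(4,7)R 0/2
(5,1)R 1/2
(5,4)R 2/2
(5,5)R 3/3
(5,6)R 1/2
(6,1)B 0/1
(6,3)R — no occupied neighbors
(6,7)B — no occupied neighbors
Sum over 25 agents: 2/2 + 2/2 + 1/2 + 1/2 + 1/2 + 2/2 + 3/3 + 2/2 + 1/1 + 0/2 + 2/2 + 0/1 + 0/2 + 0/3 + 3/3 + 1/1 + 2/3 + 2/3 + 0/4 + 0/2 + 1/2 + 2/2 + 3/3 + 1/2 + 0/1 = 89/6; mean = 89/6 ÷ 25 = 89/150 = 0.593333… → 0.593.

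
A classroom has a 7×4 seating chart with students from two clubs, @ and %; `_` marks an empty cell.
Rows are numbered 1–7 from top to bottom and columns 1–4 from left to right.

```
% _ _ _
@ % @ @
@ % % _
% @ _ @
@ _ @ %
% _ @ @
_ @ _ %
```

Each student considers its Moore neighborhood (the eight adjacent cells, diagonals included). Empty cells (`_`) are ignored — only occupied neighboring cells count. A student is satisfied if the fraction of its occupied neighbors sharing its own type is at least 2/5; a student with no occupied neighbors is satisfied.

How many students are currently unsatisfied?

Row 1: (1,1)% 1/2 satisfied
Row 2: (2,1)@ 1/4 not · (2,2)% 3/6 satisfied · (2,3)@ 1/4 not · (2,4)@ 1/2 satisfied
Row 3: (3,1)@ 2/5 satisfied · (3,2)% 3/7 satisfied · (3,3)% 2/6 not
Row 4: (4,1)% 1/4 not · (4,2)@ 3/6 satisfied · (4,4)@ 1/3 not
Row 5: (5,1)@ 1/3 not · (5,3)@ 4/5 satisfied · (5,4)% 0/4 not
Row 6: (6,1)% 0/2 not · (6,3)@ 3/5 satisfied · (6,4)@ 2/4 satisfied
Row 7: (7,2)@ 1/2 satisfied · (7,4)% 0/2 not
Unsatisfied: (2,1), (2,3), (3,3), (4,1), (4,4), (5,1), (5,4), (6,1), (7,4) — 9 in total.

9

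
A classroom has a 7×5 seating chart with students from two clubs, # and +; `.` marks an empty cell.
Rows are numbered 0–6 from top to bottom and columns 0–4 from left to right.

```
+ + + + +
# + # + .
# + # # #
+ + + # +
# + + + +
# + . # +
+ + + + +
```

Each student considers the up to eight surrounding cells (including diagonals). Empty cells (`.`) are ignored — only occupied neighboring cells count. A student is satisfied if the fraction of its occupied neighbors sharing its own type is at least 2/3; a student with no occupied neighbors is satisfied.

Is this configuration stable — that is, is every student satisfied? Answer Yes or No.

No

(0,0)+ 2/3 ✓
(0,1)+ 3/5 ✗
(0,2)+ 4/5 ✓
(0,3)+ 3/4 ✓
(0,4)+ 2/2 ✓
(1,0)# 1/5 ✗
(1,1)+ 4/8 ✗
(1,2)# 2/8 ✗
(1,3)+ 3/7 ✗
(2,0)# 1/5 ✗
(2,1)+ 4/8 ✗
(2,2)# 3/8 ✗
(2,3)# 4/7 ✗
(2,4)# 2/4 ✗
(3,0)+ 3/5 ✗
(3,1)+ 5/8 ✗
(3,2)+ 5/8 ✗
(3,3)# 3/8 ✗
(3,4)+ 2/5 ✗
(4,0)# 1/5 ✗
(4,1)+ 5/7 ✓
(4,2)+ 5/7 ✓
(4,3)+ 5/7 ✓
(4,4)+ 3/5 ✗
(5,0)# 1/5 ✗
(5,1)+ 5/7 ✓
(5,3)# 0/7 ✗
(5,4)+ 4/5 ✓
(6,0)+ 2/3 ✓
(6,1)+ 3/4 ✓
(6,2)+ 3/4 ✓
(6,3)+ 3/4 ✓
(6,4)+ 2/3 ✓
For instance (0,1) has only 3/5 same-type neighbors, below 2/3.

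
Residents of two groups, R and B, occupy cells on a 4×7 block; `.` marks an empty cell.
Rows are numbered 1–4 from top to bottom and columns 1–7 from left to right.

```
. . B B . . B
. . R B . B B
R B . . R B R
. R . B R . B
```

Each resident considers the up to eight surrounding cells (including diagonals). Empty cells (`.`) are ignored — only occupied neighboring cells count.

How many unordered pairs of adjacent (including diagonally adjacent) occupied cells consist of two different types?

Scan each occupied cell's neighbors to the right and below (and the two forward diagonals) so each pair is counted once.
Row 1: B(1,3)–B(1,4)= B(1,3)–R(2,3)≠ B(1,3)–B(2,4)= B(1,4)–B(2,4)= B(1,4)–R(2,3)≠ B(1,7)–B(2,7)= B(1,7)–B(2,6)=  → 2/7 unlike.
Row 2: R(2,3)–B(2,4)≠ R(2,3)–B(3,2)≠ B(2,4)–R(3,5)≠ B(2,6)–B(2,7)= B(2,6)–B(3,6)= B(2,6)–R(3,7)≠ B(2,6)–R(3,5)≠ B(2,7)–R(3,7)≠ B(2,7)–B(3,6)=  → 6/9 unlike.
Row 3: R(3,1)–B(3,2)≠ R(3,1)–R(4,2)= B(3,2)–R(4,2)≠ R(3,5)–B(3,6)≠ R(3,5)–R(4,5)= R(3,5)–B(4,4)≠ B(3,6)–R(3,7)≠ B(3,6)–B(4,7)= B(3,6)–R(4,5)≠ R(3,7)–B(4,7)≠  → 7/10 unlike.
Row 4: B(4,4)–R(4,5)≠  → 1/1 unlike.
Total adjacent occupied pairs: 27; unlike-type pairs: 16.

16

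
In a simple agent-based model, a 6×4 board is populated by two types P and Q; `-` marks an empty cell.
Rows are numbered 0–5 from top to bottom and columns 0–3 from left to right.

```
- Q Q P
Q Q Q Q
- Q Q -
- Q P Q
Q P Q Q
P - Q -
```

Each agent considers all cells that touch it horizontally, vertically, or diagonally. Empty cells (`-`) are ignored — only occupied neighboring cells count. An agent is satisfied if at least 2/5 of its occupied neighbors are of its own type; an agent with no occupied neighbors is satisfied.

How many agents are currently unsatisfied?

4

(0,1)Q 4/4 ✓
(0,2)Q 4/5 ✓
(0,3)P 0/3 ✗
(1,0)Q 3/3 ✓
(1,1)Q 6/6 ✓
(1,2)Q 6/7 ✓
(1,3)Q 3/4 ✓
(2,1)Q 5/6 ✓
(2,2)Q 6/7 ✓
(3,1)Q 4/6 ✓
(3,2)P 1/7 ✗
(3,3)Q 3/4 ✓
(4,0)Q 1/3 ✗
(4,1)P 2/6 ✗
(4,2)Q 4/6 ✓
(4,3)Q 3/4 ✓
(5,0)P 1/2 ✓
(5,2)Q 2/3 ✓
Unsatisfied: (0,3), (3,2), (4,0), (4,1) — 4 in total.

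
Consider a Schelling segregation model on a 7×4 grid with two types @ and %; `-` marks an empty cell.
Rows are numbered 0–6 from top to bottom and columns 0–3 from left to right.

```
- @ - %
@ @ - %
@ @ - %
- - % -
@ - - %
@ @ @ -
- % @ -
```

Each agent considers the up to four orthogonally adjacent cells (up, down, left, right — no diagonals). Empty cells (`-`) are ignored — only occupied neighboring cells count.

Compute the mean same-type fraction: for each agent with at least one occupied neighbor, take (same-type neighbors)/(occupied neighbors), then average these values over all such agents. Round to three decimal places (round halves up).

Row 0: (0,1)@ 1/1 · (0,3)% 1/1
Row 1: (1,0)@ 2/2 · (1,1)@ 3/3 · (1,3)% 2/2
Row 2: (2,0)@ 2/2 · (2,1)@ 2/2 · (2,3)% 1/1
Row 3: (3,2)% — no occupied neighbors
Row 4: (4,0)@ 1/1 · (4,3)% — no occupied neighbors
Row 5: (5,0)@ 2/2 · (5,1)@ 2/3 · (5,2)@ 2/2
Row 6: (6,1)% 0/2 · (6,2)@ 1/2
Sum over 14 agents: 1/1 + 1/1 + 2/2 + 3/3 + 2/2 + 2/2 + 2/2 + 1/1 + 1/1 + 2/2 + 2/3 + 2/2 + 0/2 + 1/2 = 73/6; mean = 73/6 ÷ 14 = 73/84 = 0.869047… → 0.869.

0.869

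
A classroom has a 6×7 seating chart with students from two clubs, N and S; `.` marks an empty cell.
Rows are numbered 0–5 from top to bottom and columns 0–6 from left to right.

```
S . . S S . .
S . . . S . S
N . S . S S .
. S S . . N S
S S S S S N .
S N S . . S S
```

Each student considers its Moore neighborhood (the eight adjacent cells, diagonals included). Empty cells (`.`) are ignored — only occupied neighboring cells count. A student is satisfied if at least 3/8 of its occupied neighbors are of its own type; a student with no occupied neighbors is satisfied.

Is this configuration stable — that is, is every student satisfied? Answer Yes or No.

No

Row 0: (0,0)S 1/1 satisfied · (0,3)S 2/2 satisfied · (0,4)S 2/2 satisfied
Row 1: (1,0)S 1/2 satisfied · (1,4)S 4/4 satisfied · (1,6)S 1/1 satisfied
Row 2: (2,0)N 0/2 not · (2,2)S 2/2 satisfied · (2,4)S 2/3 satisfied · (2,5)S 4/5 satisfied
Row 3: (3,1)S 5/6 satisfied · (3,2)S 5/5 satisfied · (3,5)N 1/5 not · (3,6)S 1/3 not
Row 4: (4,0)S 3/4 satisfied · (4,1)S 6/7 satisfied · (4,2)S 5/6 satisfied · (4,3)S 4/4 satisfied · (4,4)S 2/4 satisfied · (4,5)N 1/5 not
Row 5: (5,0)S 2/3 satisfied · (5,1)N 0/5 not · (5,2)S 3/4 satisfied · (5,5)S 2/3 satisfied · (5,6)S 1/2 satisfied
For instance (2,0) has only 0/2 same-type neighbors, below 3/8.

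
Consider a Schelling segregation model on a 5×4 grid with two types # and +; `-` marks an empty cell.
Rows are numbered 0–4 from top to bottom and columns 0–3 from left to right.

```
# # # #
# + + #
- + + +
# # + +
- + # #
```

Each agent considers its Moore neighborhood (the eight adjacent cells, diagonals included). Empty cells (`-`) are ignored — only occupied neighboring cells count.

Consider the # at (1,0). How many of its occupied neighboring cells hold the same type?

Occupied neighbors of (1,0): (0,0)=#, (0,1)=#, (1,1)=+, (2,1)=+.
Same type (#): 2 of 4.

2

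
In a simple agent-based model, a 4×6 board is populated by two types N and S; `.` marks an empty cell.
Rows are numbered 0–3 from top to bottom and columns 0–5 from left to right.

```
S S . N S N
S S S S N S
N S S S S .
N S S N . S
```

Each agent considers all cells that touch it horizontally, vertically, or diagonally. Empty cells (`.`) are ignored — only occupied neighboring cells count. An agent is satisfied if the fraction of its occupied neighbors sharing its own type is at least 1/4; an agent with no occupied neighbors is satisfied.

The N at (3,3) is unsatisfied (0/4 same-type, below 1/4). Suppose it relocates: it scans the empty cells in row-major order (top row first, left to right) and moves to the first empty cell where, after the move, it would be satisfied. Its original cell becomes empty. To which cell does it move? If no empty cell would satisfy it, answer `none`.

(2,5)

Vacating (3,3). Empty cells in order:
  (0,2): 1/5 same-type → still unsatisfied.
  (2,5): 1/4 same-type → satisfied — stop here.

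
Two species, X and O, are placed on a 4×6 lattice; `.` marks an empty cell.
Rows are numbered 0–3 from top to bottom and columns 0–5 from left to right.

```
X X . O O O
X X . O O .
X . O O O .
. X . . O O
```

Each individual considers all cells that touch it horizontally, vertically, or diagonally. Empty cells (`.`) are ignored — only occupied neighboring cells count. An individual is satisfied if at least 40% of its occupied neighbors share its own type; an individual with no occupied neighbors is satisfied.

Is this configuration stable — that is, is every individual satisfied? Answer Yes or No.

(0,0)X 3/3 ok
(0,1)X 3/3 ok
(0,3)O 3/3 ok
(0,4)O 4/4 ok
(0,5)O 2/2 ok
(1,0)X 4/4 ok
(1,1)X 4/5 ok
(1,3)O 6/6 ok
(1,4)O 6/6 ok
(2,0)X 3/3 ok
(2,2)O 2/4 ok
(2,3)O 5/5 ok
(2,4)O 5/5 ok
(3,1)X 1/2 ok
(3,4)O 3/3 ok
(3,5)O 2/2 ok
All meet the threshold, so the configuration is stable.

Yes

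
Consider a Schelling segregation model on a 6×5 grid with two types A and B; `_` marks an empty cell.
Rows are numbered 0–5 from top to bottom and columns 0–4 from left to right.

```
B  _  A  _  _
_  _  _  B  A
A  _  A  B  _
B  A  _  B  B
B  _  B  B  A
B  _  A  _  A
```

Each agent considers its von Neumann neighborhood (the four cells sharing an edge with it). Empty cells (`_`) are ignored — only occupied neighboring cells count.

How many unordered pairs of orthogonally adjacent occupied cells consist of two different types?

Scan each occupied cell's neighbors to the right and below so each pair is counted once.
Row 1: B(1,3)–A(1,4)≠ B(1,3)–B(2,3)=  → 1/2 unlike.
Row 2: A(2,0)–B(3,0)≠ A(2,2)–B(2,3)≠ B(2,3)–B(3,3)=  → 2/3 unlike.
Row 3: B(3,0)–A(3,1)≠ B(3,0)–B(4,0)= B(3,3)–B(3,4)= B(3,3)–B(4,3)= B(3,4)–A(4,4)≠  → 2/5 unlike.
Row 4: B(4,0)–B(5,0)= B(4,2)–B(4,3)= B(4,2)–A(5,2)≠ B(4,3)–A(4,4)≠ A(4,4)–A(5,4)=  → 2/5 unlike.
Total adjacent occupied pairs: 15; unlike-type pairs: 7.

7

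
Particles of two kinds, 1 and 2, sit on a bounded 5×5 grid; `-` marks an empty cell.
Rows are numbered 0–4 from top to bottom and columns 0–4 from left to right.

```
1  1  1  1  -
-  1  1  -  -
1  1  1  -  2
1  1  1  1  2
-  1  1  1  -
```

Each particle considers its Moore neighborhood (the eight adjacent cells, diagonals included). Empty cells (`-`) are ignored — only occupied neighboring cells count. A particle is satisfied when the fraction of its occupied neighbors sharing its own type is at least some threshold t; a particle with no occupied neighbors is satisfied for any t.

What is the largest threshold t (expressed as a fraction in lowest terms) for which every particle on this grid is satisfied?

1/3

Row 0: (0,0)1 2/2 · (0,1)1 4/4 · (0,2)1 4/4 · (0,3)1 2/2
Row 1: (1,1)1 7/7 · (1,2)1 6/6
Row 2: (2,0)1 4/4 · (2,1)1 7/7 · (2,2)1 6/6 · (2,4)2 1/2
Row 3: (3,0)1 4/4 · (3,1)1 7/7 · (3,2)1 7/7 · (3,3)1 4/6 · (3,4)2 1/3
Row 4: (4,1)1 4/4 · (4,2)1 5/5 · (4,3)1 3/4
The smallest same-type fraction is 1/3 at (3,4), which reduces to 1/3. Any threshold above that leaves this particle unsatisfied.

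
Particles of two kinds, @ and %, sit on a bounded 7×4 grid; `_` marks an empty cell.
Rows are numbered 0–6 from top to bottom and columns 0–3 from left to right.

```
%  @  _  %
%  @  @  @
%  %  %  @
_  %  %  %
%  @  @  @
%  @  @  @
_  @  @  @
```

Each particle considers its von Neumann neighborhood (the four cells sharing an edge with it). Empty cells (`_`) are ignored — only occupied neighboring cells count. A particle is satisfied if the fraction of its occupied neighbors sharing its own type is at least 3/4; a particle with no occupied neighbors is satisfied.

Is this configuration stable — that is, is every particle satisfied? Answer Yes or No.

(0,0)% 1/2 not
(0,1)@ 1/2 not
(0,3)% 0/1 not
(1,0)% 2/3 not
(1,1)@ 2/4 not
(1,2)@ 2/3 not
(1,3)@ 2/3 not
(2,0)% 2/2 satisfied
(2,1)% 3/4 satisfied
(2,2)% 2/4 not
(2,3)@ 1/3 not
(3,1)% 2/3 not
(3,2)% 3/4 satisfied
(3,3)% 1/3 not
(4,0)% 1/2 not
(4,1)@ 2/4 not
(4,2)@ 3/4 satisfied
(4,3)@ 2/3 not
(5,0)% 1/2 not
(5,1)@ 3/4 satisfied
(5,2)@ 4/4 satisfied
(5,3)@ 3/3 satisfied
(6,1)@ 2/2 satisfied
(6,2)@ 3/3 satisfied
(6,3)@ 2/2 satisfied
For instance (0,0) has only 1/2 same-type neighbors, below 3/4.

No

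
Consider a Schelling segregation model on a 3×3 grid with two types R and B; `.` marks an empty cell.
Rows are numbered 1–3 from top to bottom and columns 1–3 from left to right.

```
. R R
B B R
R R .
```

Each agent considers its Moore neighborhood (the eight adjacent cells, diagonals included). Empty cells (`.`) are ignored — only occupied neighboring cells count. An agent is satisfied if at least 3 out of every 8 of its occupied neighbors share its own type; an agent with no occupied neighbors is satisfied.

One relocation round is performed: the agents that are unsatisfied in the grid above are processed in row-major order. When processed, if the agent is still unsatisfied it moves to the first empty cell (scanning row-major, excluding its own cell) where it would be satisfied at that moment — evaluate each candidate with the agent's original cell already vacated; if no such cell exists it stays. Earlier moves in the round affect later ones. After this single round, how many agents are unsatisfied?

Initially unsatisfied (in order): (2,1), (2,2), (3,1).
  (2,1) → (1,1).
  (2,2): no empty cell satisfies it; stays.
  (3,1): now satisfied by earlier moves; stays.
Resulting grid:
B R R
. B R
R R .
Unsatisfied now: (2,2).

1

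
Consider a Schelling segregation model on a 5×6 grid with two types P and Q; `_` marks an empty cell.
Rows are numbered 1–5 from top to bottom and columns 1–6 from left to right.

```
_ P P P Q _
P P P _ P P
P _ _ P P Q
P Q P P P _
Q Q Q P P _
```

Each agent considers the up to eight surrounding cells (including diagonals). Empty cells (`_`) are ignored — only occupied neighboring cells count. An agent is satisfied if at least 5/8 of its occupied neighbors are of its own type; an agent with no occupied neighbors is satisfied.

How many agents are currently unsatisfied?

(1,2)P 4/4 satisfied
(1,3)P 4/4 satisfied
(1,4)P 3/4 satisfied
(1,5)Q 0/3 not
(2,1)P 3/3 satisfied
(2,2)P 5/5 satisfied
(2,3)P 5/5 satisfied
(2,5)P 4/6 satisfied
(2,6)P 2/4 not
(3,1)P 3/4 satisfied
(3,4)P 6/6 satisfied
(3,5)P 5/6 satisfied
(3,6)Q 0/4 not
(4,1)P 1/4 not
(4,2)Q 3/6 not
(4,3)P 3/6 not
(4,4)P 6/7 satisfied
(4,5)P 5/6 satisfied
(5,1)Q 2/3 satisfied
(5,2)Q 3/5 not
(5,3)Q 2/5 not
(5,4)P 4/5 satisfied
(5,5)P 3/3 satisfied
Unsatisfied: (1,5), (2,6), (3,6), (4,1), (4,2), (4,3), (5,2), (5,3) — 8 in total.

8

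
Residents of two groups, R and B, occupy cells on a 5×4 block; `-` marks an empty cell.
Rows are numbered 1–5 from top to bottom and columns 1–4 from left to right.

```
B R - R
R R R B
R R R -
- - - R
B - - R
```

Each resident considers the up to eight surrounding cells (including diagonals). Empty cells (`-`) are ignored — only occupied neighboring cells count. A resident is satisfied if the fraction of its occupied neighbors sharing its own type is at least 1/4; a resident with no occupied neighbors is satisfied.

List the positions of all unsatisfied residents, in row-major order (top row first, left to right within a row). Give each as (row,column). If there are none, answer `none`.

Row 1: (1,1)B 0/3 not · (1,2)R 3/4 satisfied · (1,4)R 1/2 satisfied
Row 2: (2,1)R 4/5 satisfied · (2,2)R 6/7 satisfied · (2,3)R 5/6 satisfied · (2,4)B 0/3 not
Row 3: (3,1)R 3/3 satisfied · (3,2)R 5/5 satisfied · (3,3)R 4/5 satisfied
Row 4: (4,4)R 2/2 satisfied
Row 5: (5,1)B 0/0 satisfied · (5,4)R 1/1 satisfied

(1,1), (2,4)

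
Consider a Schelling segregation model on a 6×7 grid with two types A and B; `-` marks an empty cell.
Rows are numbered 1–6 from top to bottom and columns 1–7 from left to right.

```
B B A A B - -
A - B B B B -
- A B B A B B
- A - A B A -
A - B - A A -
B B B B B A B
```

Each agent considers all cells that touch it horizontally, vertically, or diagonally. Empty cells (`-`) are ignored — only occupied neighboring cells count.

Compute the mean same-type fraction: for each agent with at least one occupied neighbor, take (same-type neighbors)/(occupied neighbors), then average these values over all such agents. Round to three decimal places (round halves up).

(1,1)B 1/2
(1,2)B 2/4
(1,3)A 1/4
(1,4)A 1/5
(1,5)B 3/4
(2,1)A 1/3
(2,3)B 4/7
(2,4)B 5/8
(2,5)B 5/7
(2,6)B 4/5
(3,2)A 2/4
(3,3)B 3/6
(3,4)B 5/7
(3,5)A 2/8
(3,6)B 4/6
(3,7)B 2/3
(4,2)A 2/4
(4,4)A 2/6
(4,5)B 2/7
(4,6)A 3/6
(5,1)A 1/3
(5,3)B 3/5
(5,5)A 4/7
(5,6)A 3/6
(6,1)B 1/2
(6,2)B 3/4
(6,3)B 3/3
(6,4)B 3/4
(6,5)B 1/4
(6,6)A 2/4
(6,7)B 0/2
Sum over 31 agents: 1/2 + 2/4 + 1/4 + 1/5 + 3/4 + 1/3 + 4/7 + 5/8 + 5/7 + 4/5 + 2/4 + 3/6 + 5/7 + 2/8 + 4/6 + 2/3 + 2/4 + 2/6 + 2/7 + 3/6 + 1/3 + 3/5 + 4/7 + 3/6 + 1/2 + 3/4 + 3/3 + 3/4 + 1/4 + 2/4 + 0/2 = 13369/840; mean = 13369/840 ÷ 31 = 13369/26040 = 0.513402… → 0.513.

0.513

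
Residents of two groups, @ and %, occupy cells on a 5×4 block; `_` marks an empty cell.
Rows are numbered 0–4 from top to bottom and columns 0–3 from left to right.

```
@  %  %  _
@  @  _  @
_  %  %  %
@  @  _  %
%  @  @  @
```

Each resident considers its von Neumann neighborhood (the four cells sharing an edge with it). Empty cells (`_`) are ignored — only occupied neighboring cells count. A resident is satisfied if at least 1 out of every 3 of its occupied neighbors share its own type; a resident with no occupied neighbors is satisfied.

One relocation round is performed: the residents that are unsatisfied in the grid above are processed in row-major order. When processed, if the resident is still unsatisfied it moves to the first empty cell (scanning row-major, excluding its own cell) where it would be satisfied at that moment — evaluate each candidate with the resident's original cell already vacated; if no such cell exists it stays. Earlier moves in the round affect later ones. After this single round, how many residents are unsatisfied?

0

Initially unsatisfied (in order): (1,3), (4,0).
  (1,3) → (1,2).
  (4,0) → (0,3).
Resulting grid:
@ % % %
@ @ @ _
_ % % %
@ @ _ %
_ @ @ @
All satisfied now.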